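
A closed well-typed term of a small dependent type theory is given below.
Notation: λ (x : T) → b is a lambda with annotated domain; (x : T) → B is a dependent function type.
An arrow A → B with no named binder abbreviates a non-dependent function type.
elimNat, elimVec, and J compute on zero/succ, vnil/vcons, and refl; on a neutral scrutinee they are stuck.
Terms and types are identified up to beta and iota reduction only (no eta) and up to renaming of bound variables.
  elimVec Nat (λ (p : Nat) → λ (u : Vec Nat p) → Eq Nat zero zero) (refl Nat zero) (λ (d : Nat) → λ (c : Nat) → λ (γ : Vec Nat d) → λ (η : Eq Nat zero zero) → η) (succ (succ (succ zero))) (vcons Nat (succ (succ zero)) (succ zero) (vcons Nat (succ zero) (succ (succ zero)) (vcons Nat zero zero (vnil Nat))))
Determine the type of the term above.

type:
  Eq Nat zero zero


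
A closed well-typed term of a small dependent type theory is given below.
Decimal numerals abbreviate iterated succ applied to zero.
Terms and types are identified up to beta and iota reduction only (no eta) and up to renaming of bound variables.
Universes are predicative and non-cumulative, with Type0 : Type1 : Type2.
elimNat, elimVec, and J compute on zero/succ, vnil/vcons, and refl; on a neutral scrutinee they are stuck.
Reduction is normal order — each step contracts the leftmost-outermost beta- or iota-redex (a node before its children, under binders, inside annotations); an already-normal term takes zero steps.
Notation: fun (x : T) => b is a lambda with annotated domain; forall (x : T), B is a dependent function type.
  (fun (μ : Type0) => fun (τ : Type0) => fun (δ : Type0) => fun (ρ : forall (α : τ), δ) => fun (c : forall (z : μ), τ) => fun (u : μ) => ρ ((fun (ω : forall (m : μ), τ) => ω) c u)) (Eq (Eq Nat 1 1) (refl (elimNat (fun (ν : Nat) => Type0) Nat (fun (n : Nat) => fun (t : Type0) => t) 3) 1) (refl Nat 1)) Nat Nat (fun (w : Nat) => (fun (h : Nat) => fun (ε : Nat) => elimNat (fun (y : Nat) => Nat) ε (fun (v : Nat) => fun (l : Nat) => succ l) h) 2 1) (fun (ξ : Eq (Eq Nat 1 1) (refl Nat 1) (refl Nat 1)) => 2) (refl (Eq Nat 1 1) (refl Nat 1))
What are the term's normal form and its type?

normal form:
  3
type:
  Nat
observation: the term reaches its normal form after 16 normal-order steps.


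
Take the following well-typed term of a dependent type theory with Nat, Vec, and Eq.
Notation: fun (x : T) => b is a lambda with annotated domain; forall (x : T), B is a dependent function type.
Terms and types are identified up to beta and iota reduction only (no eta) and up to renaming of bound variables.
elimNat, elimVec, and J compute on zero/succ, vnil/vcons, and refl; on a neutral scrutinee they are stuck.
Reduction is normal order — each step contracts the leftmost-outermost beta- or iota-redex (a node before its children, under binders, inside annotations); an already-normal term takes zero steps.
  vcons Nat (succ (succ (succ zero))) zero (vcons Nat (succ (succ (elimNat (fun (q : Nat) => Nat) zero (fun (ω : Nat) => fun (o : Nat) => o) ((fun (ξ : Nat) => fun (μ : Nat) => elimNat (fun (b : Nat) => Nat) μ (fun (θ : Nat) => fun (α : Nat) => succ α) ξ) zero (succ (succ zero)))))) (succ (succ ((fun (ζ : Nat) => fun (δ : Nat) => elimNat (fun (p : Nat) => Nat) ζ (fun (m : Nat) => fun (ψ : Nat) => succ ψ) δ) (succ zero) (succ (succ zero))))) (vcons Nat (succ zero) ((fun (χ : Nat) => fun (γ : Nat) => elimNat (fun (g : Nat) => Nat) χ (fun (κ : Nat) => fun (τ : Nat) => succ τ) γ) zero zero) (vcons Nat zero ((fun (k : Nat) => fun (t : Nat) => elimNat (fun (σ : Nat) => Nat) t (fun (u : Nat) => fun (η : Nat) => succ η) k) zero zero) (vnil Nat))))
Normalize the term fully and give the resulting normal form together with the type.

resulting normal form:
  vcons Nat (succ (succ (succ zero))) zero (vcons Nat (succ (succ zero)) (succ (succ (succ (succ (succ zero))))) (vcons Nat (succ zero) zero (vcons Nat zero zero (vnil Nat))))
inferred type:
  Vec Nat (succ (succ (succ (succ zero))))
observation: 25 normal-order steps separate the term from its normal form.


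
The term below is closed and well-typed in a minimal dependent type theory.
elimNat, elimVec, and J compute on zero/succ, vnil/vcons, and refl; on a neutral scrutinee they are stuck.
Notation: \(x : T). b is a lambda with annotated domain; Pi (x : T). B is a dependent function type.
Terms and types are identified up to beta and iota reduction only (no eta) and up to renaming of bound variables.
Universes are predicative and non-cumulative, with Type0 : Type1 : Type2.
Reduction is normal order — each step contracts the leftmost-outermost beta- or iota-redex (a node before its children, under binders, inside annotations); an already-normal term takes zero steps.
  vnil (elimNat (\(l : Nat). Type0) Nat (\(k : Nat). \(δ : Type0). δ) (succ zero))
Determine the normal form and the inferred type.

normal form:
  vnil Nat
type:
  Vec Nat zero


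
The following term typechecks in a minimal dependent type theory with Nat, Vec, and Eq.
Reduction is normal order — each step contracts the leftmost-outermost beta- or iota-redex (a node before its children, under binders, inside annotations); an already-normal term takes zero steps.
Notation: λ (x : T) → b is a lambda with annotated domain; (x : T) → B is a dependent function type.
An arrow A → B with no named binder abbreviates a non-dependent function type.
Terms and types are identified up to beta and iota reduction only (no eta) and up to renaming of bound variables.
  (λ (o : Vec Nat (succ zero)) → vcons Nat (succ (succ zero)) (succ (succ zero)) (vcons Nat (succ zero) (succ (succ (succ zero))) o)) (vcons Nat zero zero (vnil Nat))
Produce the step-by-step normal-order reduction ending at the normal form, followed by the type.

normal-order reduction:
  (λ (o : Vec Nat (succ zero)) → vcons Nat (succ (succ zero)) (succ (succ zero)) (vcons Nat (succ zero) (succ (succ (succ zero))) o)) (vcons Nat zero zero (vnil Nat))
  ~> vcons Nat (succ (succ zero)) (succ (succ zero)) (vcons Nat (succ zero) (succ (succ (succ zero))) (vcons Nat zero zero (vnil Nat)))
the term's type:
  Vec Nat (succ (succ (succ zero)))


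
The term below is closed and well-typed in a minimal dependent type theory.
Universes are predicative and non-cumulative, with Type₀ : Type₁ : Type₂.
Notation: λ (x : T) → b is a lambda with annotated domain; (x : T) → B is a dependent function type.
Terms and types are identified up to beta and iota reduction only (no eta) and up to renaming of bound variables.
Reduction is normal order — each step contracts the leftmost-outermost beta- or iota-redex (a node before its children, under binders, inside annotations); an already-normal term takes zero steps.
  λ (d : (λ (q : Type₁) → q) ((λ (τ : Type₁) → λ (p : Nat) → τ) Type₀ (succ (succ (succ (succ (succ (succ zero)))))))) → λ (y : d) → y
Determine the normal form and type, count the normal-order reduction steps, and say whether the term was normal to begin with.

normal form:
  λ (d : Type₀) → λ (q : d) → q
the term's type:
  (d : Type₀) → (q : d) → d
normal-order step count: 3
started in normal form: no
first redex: a beta-redex


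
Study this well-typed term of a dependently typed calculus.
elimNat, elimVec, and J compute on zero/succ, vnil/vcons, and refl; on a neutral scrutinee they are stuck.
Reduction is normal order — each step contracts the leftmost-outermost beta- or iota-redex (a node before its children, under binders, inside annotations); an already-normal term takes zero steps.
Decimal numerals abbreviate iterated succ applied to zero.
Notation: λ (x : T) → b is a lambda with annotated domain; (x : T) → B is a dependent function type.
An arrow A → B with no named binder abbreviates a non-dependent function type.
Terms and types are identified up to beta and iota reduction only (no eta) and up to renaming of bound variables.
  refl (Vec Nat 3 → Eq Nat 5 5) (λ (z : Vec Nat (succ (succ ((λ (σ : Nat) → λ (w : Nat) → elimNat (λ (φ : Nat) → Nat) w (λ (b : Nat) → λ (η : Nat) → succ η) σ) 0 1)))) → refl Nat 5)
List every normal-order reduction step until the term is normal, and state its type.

normal-order reduction sequence:
  refl (Vec Nat 3 → Eq Nat 5 5) (λ (z : Vec Nat (succ (succ ((λ (σ : Nat) → λ (w : Nat) → elimNat (λ (φ : Nat) → Nat) w (λ (b : Nat) → λ (η : Nat) → succ η) σ) 0 1)))) → refl Nat 5)
  ~> refl (Vec Nat 3 → Eq Nat 5 5) (λ (z : Vec Nat (succ (succ ((λ (σ : Nat) → elimNat (λ (w : Nat) → Nat) σ (λ (φ : Nat) → λ (b : Nat) → succ b) 0) 1)))) → refl Nat 5)
  ~> refl (Vec Nat 3 → Eq Nat 5 5) (λ (z : Vec Nat (succ (succ (elimNat (λ (σ : Nat) → Nat) 1 (λ (w : Nat) → λ (φ : Nat) → succ φ) 0)))) → refl Nat 5)
  ~> refl (Vec Nat 3 → Eq Nat 5 5) (λ (z : Vec Nat 3) → refl Nat 5)
the term's type:
  Eq (Vec Nat 3 → Eq Nat 5 5) (λ (z : Vec Nat 3) → refl Nat 5) (λ (σ : Vec Nat 3) → refl Nat 5)


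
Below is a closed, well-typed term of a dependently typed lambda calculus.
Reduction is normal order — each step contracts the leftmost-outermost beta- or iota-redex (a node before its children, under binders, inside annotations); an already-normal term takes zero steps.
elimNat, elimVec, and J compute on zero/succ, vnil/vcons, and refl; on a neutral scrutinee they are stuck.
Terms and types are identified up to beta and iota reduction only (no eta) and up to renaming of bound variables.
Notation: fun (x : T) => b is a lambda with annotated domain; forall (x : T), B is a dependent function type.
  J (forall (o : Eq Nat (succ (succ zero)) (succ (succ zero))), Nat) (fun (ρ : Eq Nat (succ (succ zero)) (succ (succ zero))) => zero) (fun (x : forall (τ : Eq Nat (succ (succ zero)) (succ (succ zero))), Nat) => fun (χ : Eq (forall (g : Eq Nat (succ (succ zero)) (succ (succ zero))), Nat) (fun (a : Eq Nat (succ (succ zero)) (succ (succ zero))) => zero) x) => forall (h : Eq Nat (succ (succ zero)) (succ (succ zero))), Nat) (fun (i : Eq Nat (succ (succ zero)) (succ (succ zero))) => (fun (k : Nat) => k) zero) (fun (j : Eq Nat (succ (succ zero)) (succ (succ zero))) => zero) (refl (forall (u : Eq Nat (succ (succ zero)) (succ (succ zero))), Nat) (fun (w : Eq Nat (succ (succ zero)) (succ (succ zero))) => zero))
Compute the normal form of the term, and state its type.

normal form:
  fun (o : Eq Nat (succ (succ zero)) (succ (succ zero))) => zero
inferred type:
  forall (o : Eq Nat (succ (succ zero)) (succ (succ zero))), Nat


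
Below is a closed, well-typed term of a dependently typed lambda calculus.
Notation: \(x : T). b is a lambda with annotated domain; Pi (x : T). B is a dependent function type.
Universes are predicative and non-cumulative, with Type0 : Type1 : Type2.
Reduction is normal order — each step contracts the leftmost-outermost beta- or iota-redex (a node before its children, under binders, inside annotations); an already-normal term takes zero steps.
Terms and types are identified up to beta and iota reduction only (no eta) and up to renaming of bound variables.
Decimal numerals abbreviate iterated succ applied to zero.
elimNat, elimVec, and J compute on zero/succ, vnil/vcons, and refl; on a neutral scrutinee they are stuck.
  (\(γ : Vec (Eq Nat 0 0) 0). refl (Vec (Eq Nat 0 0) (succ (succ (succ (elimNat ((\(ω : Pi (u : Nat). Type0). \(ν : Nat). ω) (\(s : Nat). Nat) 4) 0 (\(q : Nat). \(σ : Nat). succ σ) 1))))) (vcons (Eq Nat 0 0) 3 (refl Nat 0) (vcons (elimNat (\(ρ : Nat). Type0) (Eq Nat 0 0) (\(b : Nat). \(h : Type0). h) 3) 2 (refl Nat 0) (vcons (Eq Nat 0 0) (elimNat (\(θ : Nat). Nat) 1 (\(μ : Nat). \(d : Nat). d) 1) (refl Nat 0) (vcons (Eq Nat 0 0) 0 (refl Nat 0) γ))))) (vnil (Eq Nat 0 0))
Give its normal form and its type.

normal form:
  refl (Vec (Eq Nat 0 0) 4) (vcons (Eq Nat 0 0) 3 (refl Nat 0) (vcons (Eq Nat 0 0) 2 (refl Nat 0) (vcons (Eq Nat 0 0) 1 (refl Nat 0) (vcons (Eq Nat 0 0) 0 (refl Nat 0) (vnil (Eq Nat 0 0))))))
type:
  Eq (Vec (Eq Nat 0 0) 4) (vcons (Eq Nat 0 0) 3 (refl Nat 0) (vcons (Eq Nat 0 0) 2 (refl Nat 0) (vcons (Eq Nat 0 0) 1 (refl Nat 0) (vcons (Eq Nat 0 0) 0 (refl Nat 0) (vnil (Eq Nat 0 0)))))) (vcons (Eq Nat 0 0) 3 (refl Nat 0) (vcons (Eq Nat 0 0) 2 (refl Nat 0) (vcons (Eq Nat 0 0) 1 (refl Nat 0) (vcons (Eq Nat 0 0) 0 (refl Nat 0) (vnil (Eq Nat 0 0))))))
observation: the leftmost-outermost redex is a beta-redex, and normalization takes 19 steps.


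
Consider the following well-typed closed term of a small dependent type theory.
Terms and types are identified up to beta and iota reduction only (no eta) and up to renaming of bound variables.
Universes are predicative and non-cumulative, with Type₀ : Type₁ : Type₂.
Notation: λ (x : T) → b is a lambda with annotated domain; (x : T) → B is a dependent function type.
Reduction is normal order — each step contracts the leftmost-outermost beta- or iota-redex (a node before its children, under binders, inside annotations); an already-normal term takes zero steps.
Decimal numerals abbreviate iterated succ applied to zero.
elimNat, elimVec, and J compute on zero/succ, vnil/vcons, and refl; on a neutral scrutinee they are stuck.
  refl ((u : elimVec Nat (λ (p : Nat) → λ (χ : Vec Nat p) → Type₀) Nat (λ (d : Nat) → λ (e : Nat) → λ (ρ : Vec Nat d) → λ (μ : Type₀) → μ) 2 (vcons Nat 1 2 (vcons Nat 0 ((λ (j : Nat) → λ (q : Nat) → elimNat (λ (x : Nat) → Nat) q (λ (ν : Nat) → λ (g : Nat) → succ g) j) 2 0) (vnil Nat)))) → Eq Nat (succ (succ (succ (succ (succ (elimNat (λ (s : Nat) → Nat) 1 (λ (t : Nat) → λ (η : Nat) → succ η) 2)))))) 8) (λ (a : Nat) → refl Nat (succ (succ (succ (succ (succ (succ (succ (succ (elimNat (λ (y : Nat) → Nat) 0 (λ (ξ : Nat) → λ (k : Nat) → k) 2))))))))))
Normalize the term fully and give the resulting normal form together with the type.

reduced normal form:
  refl ((u : Nat) → Eq Nat 8 8) (λ (p : Nat) → refl Nat 8)
inferred type:
  Eq ((u : Nat) → Eq Nat 8 8) (λ (p : Nat) → refl Nat 8) (λ (χ : Nat) → refl Nat 8)
observation: 25 normal-order steps normalize the term, beginning with an elimVec iota-redex.


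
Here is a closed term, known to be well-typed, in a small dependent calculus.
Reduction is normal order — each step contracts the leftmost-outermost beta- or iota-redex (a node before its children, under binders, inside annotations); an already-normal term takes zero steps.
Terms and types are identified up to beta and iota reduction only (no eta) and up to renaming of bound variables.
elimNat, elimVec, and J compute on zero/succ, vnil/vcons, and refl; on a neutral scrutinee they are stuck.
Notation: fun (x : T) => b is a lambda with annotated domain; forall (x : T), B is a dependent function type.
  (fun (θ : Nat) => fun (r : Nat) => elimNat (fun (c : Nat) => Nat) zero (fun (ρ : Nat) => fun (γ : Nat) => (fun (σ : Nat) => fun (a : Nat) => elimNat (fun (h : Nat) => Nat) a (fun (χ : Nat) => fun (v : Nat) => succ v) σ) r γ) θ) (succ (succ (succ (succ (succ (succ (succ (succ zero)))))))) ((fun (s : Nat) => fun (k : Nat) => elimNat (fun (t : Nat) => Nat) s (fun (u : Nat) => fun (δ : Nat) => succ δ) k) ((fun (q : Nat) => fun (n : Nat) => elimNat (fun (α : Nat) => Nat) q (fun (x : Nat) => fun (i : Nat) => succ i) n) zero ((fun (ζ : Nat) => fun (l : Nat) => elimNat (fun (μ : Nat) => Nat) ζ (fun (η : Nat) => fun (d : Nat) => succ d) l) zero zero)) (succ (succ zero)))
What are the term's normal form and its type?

reduced normal form:
  succ (succ (succ (succ (succ (succ (succ (succ (succ (succ (succ (succ (succ (succ (succ (succ zero)))))))))))))))
type:
  Nat


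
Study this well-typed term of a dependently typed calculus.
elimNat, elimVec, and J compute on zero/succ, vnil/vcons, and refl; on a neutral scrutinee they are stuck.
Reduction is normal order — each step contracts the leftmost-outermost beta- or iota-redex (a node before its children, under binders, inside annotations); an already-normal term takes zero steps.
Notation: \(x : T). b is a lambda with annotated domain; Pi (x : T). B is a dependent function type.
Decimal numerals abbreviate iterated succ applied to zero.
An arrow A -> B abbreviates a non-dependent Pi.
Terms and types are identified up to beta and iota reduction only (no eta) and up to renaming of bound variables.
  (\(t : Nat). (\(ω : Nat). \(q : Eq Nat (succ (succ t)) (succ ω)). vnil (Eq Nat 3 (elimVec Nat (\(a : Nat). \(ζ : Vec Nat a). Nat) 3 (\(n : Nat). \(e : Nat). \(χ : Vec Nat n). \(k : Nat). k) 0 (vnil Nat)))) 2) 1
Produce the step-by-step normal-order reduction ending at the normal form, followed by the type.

normal-order reduction sequence:
  (\(t : Nat). (\(ω : Nat). \(q : Eq Nat (succ (succ t)) (succ ω)). vnil (Eq Nat 3 (elimVec Nat (\(a : Nat). \(ζ : Vec Nat a). Nat) 3 (\(n : Nat). \(e : Nat). \(χ : Vec Nat n). \(k : Nat). k) 0 (vnil Nat)))) 2) 1
  ~> (\(t : Nat). \(ω : Eq Nat 3 (succ t)). vnil (Eq Nat 3 (elimVec Nat (\(q : Nat). \(a : Vec Nat q). Nat) 3 (\(ζ : Nat). \(n : Nat). \(e : Vec Nat ζ). \(χ : Nat). χ) 0 (vnil Nat)))) 2
  ~> \(t : Eq Nat 3 3). vnil (Eq Nat 3 (elimVec Nat (\(ω : Nat). \(q : Vec Nat ω). Nat) 3 (\(a : Nat). \(ζ : Nat). \(n : Vec Nat a). \(e : Nat). e) 0 (vnil Nat)))
  ~> \(t : Eq Nat 3 3). vnil (Eq Nat 3 3)
inferred type:
  Eq Nat 3 3 -> Vec (Eq Nat 3 3) 0


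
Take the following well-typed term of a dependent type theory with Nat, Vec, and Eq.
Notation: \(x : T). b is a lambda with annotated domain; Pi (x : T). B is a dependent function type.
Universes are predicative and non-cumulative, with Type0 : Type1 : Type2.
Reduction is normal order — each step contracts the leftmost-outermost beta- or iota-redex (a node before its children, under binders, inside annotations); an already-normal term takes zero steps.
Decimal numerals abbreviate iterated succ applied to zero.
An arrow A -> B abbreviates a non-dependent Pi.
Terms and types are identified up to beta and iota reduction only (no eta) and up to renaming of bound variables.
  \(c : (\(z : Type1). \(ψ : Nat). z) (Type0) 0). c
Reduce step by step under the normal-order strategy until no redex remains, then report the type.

normal-order reduction:
  \(c : (\(z : Type1). \(ψ : Nat). z) (Type0) 0). c
  ~> \(c : (\(z : Nat). Type0) 0). c
  ~> \(c : Type0). c
inferred type:
  Type0 -> Type0


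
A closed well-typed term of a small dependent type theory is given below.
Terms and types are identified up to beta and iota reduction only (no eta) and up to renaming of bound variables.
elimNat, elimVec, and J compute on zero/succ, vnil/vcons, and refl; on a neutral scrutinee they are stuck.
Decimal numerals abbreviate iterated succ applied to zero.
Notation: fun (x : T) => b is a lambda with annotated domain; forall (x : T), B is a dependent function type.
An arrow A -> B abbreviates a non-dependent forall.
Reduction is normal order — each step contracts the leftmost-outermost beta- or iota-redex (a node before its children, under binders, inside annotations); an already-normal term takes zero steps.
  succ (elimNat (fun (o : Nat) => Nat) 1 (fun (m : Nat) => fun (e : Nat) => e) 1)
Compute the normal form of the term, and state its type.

resulting normal form:
  2
inferred type:
  Nat
observation: normalization takes exactly 4 steps under the normal-order strategy.


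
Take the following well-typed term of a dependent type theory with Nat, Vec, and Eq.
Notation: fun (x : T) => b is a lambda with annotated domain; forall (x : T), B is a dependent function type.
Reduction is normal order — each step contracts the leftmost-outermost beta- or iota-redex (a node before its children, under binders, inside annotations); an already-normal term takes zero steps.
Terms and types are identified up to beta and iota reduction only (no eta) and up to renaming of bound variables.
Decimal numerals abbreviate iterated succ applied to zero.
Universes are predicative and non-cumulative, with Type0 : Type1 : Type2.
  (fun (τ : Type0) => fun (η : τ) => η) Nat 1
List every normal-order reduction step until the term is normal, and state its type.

reduction (normal order):
  (fun (τ : Type0) => fun (η : τ) => η) Nat 1
  ~> (fun (τ : Nat) => τ) 1
  ~> 1
type:
  Nat


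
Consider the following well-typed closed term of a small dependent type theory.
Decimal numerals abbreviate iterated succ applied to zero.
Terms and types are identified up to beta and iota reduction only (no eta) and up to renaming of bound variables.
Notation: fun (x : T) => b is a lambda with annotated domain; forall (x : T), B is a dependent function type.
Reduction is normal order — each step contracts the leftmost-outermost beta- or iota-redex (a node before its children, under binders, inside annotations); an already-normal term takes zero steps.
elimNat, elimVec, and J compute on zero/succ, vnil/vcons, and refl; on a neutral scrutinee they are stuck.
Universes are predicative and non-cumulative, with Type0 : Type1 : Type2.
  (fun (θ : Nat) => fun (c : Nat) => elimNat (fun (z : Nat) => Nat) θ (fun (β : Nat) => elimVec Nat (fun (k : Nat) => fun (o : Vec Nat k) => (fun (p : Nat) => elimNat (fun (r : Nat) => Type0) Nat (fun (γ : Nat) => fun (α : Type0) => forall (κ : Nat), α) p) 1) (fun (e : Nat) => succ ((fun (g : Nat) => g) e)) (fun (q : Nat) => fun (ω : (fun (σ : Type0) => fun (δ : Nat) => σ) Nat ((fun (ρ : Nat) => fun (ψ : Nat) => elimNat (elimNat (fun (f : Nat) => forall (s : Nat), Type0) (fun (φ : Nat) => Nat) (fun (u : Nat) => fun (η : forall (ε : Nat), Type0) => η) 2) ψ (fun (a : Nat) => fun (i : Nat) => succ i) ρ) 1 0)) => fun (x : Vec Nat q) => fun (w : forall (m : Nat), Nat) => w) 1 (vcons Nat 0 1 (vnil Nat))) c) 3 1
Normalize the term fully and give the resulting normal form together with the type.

resulting normal form:
  4
type:
  Nat


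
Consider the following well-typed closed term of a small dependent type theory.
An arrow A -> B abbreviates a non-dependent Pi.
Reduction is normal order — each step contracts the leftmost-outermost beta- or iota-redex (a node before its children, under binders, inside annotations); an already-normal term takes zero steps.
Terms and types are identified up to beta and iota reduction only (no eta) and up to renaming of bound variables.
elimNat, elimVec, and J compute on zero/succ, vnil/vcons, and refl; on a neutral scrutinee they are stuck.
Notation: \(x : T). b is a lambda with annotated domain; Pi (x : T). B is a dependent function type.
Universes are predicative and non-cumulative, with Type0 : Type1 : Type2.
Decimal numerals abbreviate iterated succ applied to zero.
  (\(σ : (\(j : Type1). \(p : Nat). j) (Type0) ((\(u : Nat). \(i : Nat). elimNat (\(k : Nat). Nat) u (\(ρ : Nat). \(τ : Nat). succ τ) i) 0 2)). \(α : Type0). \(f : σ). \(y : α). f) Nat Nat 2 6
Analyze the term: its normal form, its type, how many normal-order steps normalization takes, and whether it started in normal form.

resulting normal form:
  2
inferred type:
  Nat
steps to reach normal form (normal order): 4
already normal: no
first redex: a beta-redex


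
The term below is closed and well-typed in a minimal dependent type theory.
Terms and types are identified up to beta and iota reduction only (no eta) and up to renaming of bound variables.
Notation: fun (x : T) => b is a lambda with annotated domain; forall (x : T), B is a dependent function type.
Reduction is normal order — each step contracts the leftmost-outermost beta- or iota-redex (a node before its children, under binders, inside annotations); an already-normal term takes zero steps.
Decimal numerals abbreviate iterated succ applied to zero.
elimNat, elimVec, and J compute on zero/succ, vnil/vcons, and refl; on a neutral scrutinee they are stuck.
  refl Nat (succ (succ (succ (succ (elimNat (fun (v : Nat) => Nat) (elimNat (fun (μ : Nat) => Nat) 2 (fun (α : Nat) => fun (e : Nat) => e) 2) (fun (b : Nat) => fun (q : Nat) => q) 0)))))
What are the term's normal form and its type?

resulting normal form:
  refl Nat 6
the term's type:
  Eq Nat 6 6


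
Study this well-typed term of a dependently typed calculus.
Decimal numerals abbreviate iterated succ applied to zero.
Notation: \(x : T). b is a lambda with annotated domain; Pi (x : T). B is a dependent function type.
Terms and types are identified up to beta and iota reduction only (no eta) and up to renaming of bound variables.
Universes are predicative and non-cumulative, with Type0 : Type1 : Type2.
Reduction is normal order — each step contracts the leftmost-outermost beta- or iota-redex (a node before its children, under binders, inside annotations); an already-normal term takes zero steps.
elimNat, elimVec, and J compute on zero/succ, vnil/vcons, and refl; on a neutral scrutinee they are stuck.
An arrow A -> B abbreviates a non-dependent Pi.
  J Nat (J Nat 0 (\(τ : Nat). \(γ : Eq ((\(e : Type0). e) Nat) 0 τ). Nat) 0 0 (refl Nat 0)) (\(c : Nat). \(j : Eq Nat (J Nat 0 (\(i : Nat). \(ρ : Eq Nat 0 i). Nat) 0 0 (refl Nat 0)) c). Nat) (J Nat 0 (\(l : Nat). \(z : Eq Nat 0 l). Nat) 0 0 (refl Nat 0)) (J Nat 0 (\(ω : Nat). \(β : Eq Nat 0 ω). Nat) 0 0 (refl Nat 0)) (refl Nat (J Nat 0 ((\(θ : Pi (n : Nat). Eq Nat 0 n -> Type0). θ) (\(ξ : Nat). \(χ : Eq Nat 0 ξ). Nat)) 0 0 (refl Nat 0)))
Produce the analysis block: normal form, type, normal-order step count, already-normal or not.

resulting normal form:
  0
the term's type:
  Nat
reduction steps (normal order): 2
term was already normal: no
first redex: a J iota-redex


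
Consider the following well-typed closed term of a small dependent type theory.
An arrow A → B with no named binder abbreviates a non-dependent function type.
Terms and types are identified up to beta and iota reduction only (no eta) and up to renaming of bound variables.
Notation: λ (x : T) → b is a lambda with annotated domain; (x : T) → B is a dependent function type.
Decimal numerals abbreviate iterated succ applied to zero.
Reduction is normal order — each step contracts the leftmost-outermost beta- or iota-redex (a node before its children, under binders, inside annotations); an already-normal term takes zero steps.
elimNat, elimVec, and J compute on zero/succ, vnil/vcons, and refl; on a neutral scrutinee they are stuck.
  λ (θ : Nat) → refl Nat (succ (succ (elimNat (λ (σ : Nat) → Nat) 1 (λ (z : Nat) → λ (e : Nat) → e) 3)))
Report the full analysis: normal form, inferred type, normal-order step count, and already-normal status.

reduced normal form:
  λ (θ : Nat) → refl Nat 3
inferred type:
  Nat → Eq Nat 3 3
normal-order step count: 10
already normal: no
first contracted redex: an elimNat iota-redex


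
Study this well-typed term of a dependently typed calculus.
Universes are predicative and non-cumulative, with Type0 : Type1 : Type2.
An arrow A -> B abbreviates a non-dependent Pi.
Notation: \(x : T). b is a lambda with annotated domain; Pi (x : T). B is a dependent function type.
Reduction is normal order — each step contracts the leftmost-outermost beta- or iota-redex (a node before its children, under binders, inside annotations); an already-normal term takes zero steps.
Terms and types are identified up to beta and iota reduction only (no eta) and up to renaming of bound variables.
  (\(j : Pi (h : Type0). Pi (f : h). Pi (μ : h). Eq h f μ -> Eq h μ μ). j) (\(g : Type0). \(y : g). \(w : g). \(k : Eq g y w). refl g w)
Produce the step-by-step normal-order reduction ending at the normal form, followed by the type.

normal-order reduction:
  (\(j : Pi (h : Type0). Pi (f : h). Pi (μ : h). Eq h f μ -> Eq h μ μ). j) (\(g : Type0). \(y : g). \(w : g). \(k : Eq g y w). refl g w)
  ~> \(j : Type0). \(h : j). \(f : j). \(μ : Eq j h f). refl j f
the term's type:
  Pi (j : Type0). Pi (h : j). Pi (f : j). Eq j h f -> Eq j f f


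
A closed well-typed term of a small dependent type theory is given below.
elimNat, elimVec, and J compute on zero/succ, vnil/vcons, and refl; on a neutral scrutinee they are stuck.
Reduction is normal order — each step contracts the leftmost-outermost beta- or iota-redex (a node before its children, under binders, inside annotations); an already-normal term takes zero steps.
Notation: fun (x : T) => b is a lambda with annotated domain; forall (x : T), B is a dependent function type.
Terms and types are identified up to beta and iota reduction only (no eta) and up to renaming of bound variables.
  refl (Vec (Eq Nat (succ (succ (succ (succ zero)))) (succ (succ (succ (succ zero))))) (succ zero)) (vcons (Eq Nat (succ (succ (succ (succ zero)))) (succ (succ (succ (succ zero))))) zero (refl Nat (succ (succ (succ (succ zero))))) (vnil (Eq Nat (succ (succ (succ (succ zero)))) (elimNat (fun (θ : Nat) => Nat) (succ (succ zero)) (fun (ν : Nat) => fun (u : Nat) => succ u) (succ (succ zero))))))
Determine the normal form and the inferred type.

normal form:
  refl (Vec (Eq Nat (succ (succ (succ (succ zero)))) (succ (succ (succ (succ zero))))) (succ zero)) (vcons (Eq Nat (succ (succ (succ (succ zero)))) (succ (succ (succ (succ zero))))) zero (refl Nat (succ (succ (succ (succ zero))))) (vnil (Eq Nat (succ (succ (succ (succ zero)))) (succ (succ (succ (succ zero)))))))
inferred type:
  Eq (Vec (Eq Nat (succ (succ (succ (succ zero)))) (succ (succ (succ (succ zero))))) (succ zero)) (vcons (Eq Nat (succ (succ (succ (succ zero)))) (succ (succ (succ (succ zero))))) zero (refl Nat (succ (succ (succ (succ zero))))) (vnil (Eq Nat (succ (succ (succ (succ zero)))) (succ (succ (succ (succ zero))))))) (vcons (Eq Nat (succ (succ (succ (succ zero)))) (succ (succ (succ (succ zero))))) zero (refl Nat (succ (succ (succ (succ zero))))) (vnil (Eq Nat (succ (succ (succ (succ zero)))) (succ (succ (succ (succ zero)))))))
observation: normalization takes exactly 7 steps under the normal-order strategy.


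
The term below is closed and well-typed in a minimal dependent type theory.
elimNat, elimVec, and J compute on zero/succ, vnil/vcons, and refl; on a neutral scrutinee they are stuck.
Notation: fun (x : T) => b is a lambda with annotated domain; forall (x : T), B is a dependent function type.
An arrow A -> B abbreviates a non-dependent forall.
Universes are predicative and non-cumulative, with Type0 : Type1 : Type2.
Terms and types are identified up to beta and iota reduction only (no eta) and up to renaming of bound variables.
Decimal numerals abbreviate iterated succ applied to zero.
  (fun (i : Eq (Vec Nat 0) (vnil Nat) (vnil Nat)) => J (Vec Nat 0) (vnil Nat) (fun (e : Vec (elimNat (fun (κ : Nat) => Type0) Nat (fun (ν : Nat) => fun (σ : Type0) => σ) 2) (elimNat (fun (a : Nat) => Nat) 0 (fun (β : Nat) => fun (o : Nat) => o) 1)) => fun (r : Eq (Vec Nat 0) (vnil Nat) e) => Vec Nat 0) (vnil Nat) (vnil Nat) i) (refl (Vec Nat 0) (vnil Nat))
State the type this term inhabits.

inferred type:
  Vec Nat 0


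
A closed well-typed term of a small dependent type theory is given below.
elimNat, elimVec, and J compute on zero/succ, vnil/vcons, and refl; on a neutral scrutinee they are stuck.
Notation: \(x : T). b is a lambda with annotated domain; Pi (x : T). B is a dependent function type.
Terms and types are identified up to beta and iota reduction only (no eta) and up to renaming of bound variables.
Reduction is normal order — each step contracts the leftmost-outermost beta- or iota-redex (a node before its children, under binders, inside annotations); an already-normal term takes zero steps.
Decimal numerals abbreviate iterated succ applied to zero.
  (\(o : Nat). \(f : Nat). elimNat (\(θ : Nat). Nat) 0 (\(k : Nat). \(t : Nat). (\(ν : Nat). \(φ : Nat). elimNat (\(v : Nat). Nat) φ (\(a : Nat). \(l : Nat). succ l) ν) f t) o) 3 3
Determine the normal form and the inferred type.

normal form:
  9
the term's type:
  Nat
observation: 48 normal-order steps normalize the term, beginning with a beta-redex.


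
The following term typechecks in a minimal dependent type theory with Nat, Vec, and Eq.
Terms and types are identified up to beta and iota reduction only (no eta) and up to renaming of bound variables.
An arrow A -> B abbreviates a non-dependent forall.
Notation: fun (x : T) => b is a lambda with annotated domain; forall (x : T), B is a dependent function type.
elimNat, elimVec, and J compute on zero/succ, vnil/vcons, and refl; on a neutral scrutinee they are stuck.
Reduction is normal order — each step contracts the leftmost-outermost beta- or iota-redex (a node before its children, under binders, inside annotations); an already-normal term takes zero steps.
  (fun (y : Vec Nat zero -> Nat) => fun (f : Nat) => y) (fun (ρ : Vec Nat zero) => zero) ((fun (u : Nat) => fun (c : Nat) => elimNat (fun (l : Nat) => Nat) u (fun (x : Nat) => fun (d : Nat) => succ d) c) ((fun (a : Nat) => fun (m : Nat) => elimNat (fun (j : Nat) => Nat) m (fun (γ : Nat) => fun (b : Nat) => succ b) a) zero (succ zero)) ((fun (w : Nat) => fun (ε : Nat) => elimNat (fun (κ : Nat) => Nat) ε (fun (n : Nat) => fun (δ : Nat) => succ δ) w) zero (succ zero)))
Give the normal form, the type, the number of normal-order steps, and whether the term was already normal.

reduced normal form:
  fun (y : Vec Nat zero) => zero
type:
  Vec Nat zero -> Nat
steps to reach normal form (normal order): 2
term was already normal: no
first redex: a beta-redex


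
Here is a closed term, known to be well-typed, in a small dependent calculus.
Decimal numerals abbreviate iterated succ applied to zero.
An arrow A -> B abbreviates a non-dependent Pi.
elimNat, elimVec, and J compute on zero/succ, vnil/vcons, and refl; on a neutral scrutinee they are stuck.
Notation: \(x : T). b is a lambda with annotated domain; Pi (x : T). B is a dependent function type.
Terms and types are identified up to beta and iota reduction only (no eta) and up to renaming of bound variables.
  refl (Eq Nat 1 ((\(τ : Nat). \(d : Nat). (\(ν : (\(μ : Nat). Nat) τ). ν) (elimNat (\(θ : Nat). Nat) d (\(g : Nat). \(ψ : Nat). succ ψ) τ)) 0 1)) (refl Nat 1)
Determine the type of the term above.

inferred type:
  Eq (Eq Nat 1 1) (refl Nat 1) (refl Nat 1)


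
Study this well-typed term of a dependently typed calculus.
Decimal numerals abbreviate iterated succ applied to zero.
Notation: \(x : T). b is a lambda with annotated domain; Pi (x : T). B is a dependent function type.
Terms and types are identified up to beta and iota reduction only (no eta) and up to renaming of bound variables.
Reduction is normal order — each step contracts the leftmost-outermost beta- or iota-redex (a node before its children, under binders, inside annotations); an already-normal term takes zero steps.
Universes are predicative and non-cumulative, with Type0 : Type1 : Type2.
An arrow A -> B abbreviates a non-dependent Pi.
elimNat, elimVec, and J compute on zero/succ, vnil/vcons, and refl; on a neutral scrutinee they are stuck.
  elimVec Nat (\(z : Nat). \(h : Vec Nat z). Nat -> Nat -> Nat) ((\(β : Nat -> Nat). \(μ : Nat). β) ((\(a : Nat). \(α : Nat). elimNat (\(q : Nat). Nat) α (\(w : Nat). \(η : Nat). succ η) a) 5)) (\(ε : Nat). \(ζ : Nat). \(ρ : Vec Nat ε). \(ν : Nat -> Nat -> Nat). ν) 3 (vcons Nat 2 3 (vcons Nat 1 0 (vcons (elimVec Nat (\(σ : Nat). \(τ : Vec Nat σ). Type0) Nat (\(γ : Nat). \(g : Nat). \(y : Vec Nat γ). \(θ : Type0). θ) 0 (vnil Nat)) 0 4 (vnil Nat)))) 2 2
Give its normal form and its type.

resulting normal form:
  7
type:
  Nat


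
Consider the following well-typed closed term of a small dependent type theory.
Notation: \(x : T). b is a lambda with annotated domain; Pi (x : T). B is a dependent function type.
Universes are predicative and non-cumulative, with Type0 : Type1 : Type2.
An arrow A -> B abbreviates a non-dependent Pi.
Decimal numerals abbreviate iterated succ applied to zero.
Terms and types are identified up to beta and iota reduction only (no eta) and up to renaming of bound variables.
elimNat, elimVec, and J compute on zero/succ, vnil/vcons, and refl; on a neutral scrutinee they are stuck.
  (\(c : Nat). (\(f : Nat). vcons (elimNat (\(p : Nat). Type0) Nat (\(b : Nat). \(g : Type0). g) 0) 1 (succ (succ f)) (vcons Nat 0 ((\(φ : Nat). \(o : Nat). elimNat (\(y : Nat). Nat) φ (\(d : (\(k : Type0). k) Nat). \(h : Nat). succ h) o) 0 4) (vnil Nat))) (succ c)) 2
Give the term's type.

type:
  Vec Nat 2


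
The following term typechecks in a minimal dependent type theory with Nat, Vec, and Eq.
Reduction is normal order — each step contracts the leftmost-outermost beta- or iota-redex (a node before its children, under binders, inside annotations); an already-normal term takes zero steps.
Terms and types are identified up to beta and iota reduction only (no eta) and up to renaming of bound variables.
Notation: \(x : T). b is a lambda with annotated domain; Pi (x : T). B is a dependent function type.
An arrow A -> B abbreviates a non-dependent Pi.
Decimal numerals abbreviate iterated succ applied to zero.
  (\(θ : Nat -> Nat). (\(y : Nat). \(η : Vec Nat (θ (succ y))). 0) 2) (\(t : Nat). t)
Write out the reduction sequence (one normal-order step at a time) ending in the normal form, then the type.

normal-order reduction:
  (\(θ : Nat -> Nat). (\(y : Nat). \(η : Vec Nat (θ (succ y))). 0) 2) (\(t : Nat). t)
  ~> (\(θ : Nat). \(y : Vec Nat ((\(η : Nat). η) (succ θ))). 0) 2
  ~> \(θ : Vec Nat ((\(y : Nat). y) 3)). 0
  ~> \(θ : Vec Nat 3). 0
inferred type:
  Vec Nat 3 -> Nat


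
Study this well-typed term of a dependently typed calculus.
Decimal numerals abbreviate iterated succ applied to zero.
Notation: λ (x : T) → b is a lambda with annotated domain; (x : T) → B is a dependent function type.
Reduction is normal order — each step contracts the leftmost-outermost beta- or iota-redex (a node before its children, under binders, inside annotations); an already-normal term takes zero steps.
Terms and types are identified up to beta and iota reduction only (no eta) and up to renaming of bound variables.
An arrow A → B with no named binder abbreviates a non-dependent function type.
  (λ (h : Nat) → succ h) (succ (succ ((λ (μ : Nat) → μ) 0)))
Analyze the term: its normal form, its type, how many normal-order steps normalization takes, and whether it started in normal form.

resulting normal form:
  3
type:
  Nat
steps to reach normal form (normal order): 2
already normal: no
first redex: a beta-redex


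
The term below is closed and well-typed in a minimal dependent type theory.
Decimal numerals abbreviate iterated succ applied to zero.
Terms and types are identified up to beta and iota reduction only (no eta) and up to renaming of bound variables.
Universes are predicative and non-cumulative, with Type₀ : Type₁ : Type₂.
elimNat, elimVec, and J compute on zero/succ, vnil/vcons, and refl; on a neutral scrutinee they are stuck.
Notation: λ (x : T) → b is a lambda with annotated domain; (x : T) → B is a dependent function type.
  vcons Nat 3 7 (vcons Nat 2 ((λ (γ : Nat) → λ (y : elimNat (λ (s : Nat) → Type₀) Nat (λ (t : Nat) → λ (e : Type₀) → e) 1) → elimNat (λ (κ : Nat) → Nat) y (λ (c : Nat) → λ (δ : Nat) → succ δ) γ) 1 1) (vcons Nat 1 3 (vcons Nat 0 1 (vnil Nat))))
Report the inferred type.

the term's type:
  Vec Nat 4


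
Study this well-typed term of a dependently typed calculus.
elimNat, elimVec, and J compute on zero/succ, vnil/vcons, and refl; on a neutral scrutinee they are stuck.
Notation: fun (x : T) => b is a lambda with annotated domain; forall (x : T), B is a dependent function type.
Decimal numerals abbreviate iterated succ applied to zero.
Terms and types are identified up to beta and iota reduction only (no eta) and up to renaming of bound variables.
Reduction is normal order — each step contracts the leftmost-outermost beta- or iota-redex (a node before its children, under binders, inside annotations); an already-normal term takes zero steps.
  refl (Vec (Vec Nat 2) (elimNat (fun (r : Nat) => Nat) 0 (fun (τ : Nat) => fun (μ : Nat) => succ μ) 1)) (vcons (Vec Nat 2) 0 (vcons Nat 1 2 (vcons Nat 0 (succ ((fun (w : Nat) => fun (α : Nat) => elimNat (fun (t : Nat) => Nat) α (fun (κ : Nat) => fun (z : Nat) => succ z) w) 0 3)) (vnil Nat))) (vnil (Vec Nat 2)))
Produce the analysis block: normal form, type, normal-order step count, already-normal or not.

reduced normal form:
  refl (Vec (Vec Nat 2) 1) (vcons (Vec Nat 2) 0 (vcons Nat 1 2 (vcons Nat 0 4 (vnil Nat))) (vnil (Vec Nat 2)))
the term's type:
  Eq (Vec (Vec Nat 2) 1) (vcons (Vec Nat 2) 0 (vcons Nat 1 2 (vcons Nat 0 4 (vnil Nat))) (vnil (Vec Nat 2))) (vcons (Vec Nat 2) 0 (vcons Nat 1 2 (vcons Nat 0 4 (vnil Nat))) (vnil (Vec Nat 2)))
normal-order step count: 7
started in normal form: no
first contracted redex: an elimNat iota-redex
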